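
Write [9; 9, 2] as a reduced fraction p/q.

Using pₖ = aₖpₖ₋₁ + pₖ₋₂ and qₖ = aₖqₖ₋₁ + qₖ₋₂:
  k=0: a=9, p=9, q=1
  k=1: a=9, p=82, q=9
  k=2: a=2, p=173, q=19

173/19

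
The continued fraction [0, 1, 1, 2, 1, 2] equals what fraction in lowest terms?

11/19

Using pₖ = aₖpₖ₋₁ + pₖ₋₂ and qₖ = aₖqₖ₋₁ + qₖ₋₂:
  k=0: a=0, p=0, q=1
  k=1: a=1, p=1, q=1
  k=2: a=1, p=1, q=2
  k=3: a=2, p=3, q=5
  k=4: a=1, p=4, q=7
  k=5: a=2, p=11, q=19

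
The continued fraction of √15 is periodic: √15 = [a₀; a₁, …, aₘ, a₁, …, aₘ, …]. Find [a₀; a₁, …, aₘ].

a₀ = ⌊√15⌋ = 3.
With m₀=0, d₀=1 and mₖ₊₁ = dₖaₖ − mₖ, dₖ₊₁ = (n − mₖ₊₁²)/dₖ, aₖ₊₁ = ⌊(a₀+mₖ₊₁)/dₖ₊₁⌋:
  k=1: m=3, d=6, a=1
  k=2: m=3, d=1, a=6
d=1 and a=2a₀=6 at k=2, so the next step gives (m, d) = (3, 6) again — its k=1 value — and the period has length 2.

[3; 1, 6]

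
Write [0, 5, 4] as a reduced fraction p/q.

4/21

Using pₖ = aₖpₖ₋₁ + pₖ₋₂ and qₖ = aₖqₖ₋₁ + qₖ₋₂:
  k=0: a=0, p=0, q=1
  k=1: a=5, p=1, q=5
  k=2: a=4, p=4, q=21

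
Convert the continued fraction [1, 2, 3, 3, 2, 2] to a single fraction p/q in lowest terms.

Using pₖ = aₖpₖ₋₁ + pₖ₋₂ and qₖ = aₖqₖ₋₁ + qₖ₋₂:
  k=0: a=1, p=1, q=1
  k=1: a=2, p=3, q=2
  k=2: a=3, p=10, q=7
  k=3: a=3, p=33, q=23
  k=4: a=2, p=76, q=53
  k=5: a=2, p=185, q=129

185/129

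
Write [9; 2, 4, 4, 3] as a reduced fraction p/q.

1162/123

Fold from the inside: start with 3/1.
  4 + 1/3 = 13/3
  4 + 3/13 = 55/13
  2 + 13/55 = 123/55
  9 + 55/123 = 1162/123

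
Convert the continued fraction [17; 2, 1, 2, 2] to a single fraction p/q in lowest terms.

330/19

Fold from the inside: start with 2/1.
  2 + 1/2 = 5/2
  1 + 2/5 = 7/5
  2 + 5/7 = 19/7
  17 + 7/19 = 330/19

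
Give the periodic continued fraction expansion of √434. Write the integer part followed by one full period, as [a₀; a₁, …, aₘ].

[20; 1, 4, 1, 40]

a₀ = ⌊√434⌋ = 20.
With m₀=0, d₀=1 and mₖ₊₁ = dₖaₖ − mₖ, dₖ₊₁ = (n − mₖ₊₁²)/dₖ, aₖ₊₁ = ⌊(a₀+mₖ₊₁)/dₖ₊₁⌋:
  k=1: m=20, d=34, a=1
  k=2: m=14, d=7, a=4
  k=3: m=14, d=34, a=1
  k=4: m=20, d=1, a=40
d=1 and a=2a₀=40 at k=4, so the next step gives (m, d) = (20, 34) again — its k=1 value — and the period has length 4.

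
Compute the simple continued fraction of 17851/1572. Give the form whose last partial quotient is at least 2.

17851 = 11*1572 + 559
1572 = 2*559 + 454
559 = 1*454 + 105
454 = 4*105 + 34
105 = 3*34 + 3
34 = 11*3 + 1
3 = 3*1 + 0  (stop)
So 17851/1572 = [11; 2, 1, 4, 3, 11, 3].

[11; 2, 1, 4, 3, 11, 3]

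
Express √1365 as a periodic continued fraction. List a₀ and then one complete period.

a₀ = ⌊√1365⌋ = 36.
With m₀=0, d₀=1 and mₖ₊₁ = dₖaₖ − mₖ, dₖ₊₁ = (n − mₖ₊₁²)/dₖ, aₖ₊₁ = ⌊(a₀+mₖ₊₁)/dₖ₊₁⌋:
  k=1: m=36, d=69, a=1
  k=2: m=33, d=4, a=17
  k=3: m=35, d=35, a=2
  k=4: m=35, d=4, a=17
  k=5: m=33, d=69, a=1
  k=6: m=36, d=1, a=72
d=1 and a=2a₀=72 at k=6, so the next step gives (m, d) = (36, 69) again — its k=1 value — and the period has length 6.

[36; 1, 17, 2, 17, 1, 72]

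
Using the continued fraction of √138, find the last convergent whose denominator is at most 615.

√138 = [11; 1, 2, 1, 22, …] (period length 4).
Convergents:
  p_0/q_0 = 11/1
  p_1/q_1 = 12/1
  p_2/q_2 = 35/3
  p_3/q_3 = 47/4
  p_4/q_4 = 1069/91
  p_5/q_5 = 1116/95
  p_6/q_6 = 3301/281
  p_7/q_7 = 4417/376
  p_8/q_8 = 100475/8553
q_7 = 376 ≤ 615 < 8553 = q_8, so the answer is 4417/376.

4417/376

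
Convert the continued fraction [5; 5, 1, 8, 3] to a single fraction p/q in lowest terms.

Fold from the inside: start with 3/1.
  8 + 1/3 = 25/3
  1 + 3/25 = 28/25
  5 + 25/28 = 165/28
  5 + 28/165 = 853/165

853/165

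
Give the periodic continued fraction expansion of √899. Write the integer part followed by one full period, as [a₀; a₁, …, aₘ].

[29; 1, 58]

a₀ = ⌊√899⌋ = 29.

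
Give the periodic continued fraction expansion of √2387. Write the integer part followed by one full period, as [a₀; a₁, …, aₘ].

a₀ = ⌊√2387⌋ = 48.
With m₀=0, d₀=1 and mₖ₊₁ = dₖaₖ − mₖ, dₖ₊₁ = (n − mₖ₊₁²)/dₖ, aₖ₊₁ = ⌊(a₀+mₖ₊₁)/dₖ₊₁⌋:
  k=1: m=48, d=83, a=1
  k=2: m=35, d=14, a=5
  k=3: m=35, d=83, a=1
  k=4: m=48, d=1, a=96
d=1 and a=2a₀=96 at k=4, so the next step gives (m, d) = (48, 83) again — its k=1 value — and the period has length 4.

[48; 1, 5, 1, 96]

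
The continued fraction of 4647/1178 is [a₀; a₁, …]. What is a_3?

8

4647 = 3·1178 + 1113   →  a_0 = 3
1178 = 1·1113 + 65   →  a_1 = 1
1113 = 17·65 + 8   →  a_2 = 17
65 = 8·8 + 1   →  a_3 = 8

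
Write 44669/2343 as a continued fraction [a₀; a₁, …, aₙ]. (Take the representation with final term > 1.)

44669 = 19×2343 + 152
2343 = 15×152 + 63
152 = 2×63 + 26
63 = 2×26 + 11
26 = 2×11 + 4
11 = 2×4 + 3
4 = 1×3 + 1
3 = 3×1 + 0  (stop)
So 44669/2343 = [19; 15, 2, 2, 2, 2, 1, 3].

[19; 15, 2, 2, 2, 2, 1, 3]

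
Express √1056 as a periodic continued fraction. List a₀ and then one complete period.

[32; 2, 64]

a₀ = ⌊√1056⌋ = 32.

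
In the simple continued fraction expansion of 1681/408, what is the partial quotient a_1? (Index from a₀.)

8

1681 = 4·408 + 49   →  a_0 = 4
408 = 8·49 + 16   →  a_1 = 8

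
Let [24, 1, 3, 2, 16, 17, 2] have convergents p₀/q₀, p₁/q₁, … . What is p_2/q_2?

99/4

Using pₖ = aₖpₖ₋₁ + pₖ₋₂, qₖ = aₖqₖ₋₁ + qₖ₋₂ (with p₋₁=1, p₋₂=0, q₋₁=0, q₋₂=1):
  k=0: a=24, p=24, q=1
  k=1: a=1, p=25, q=1
  k=2: a=3, p=99, q=4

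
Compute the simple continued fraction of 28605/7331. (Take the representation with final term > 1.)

[3; 1, 9, 5, 10, 14]

28605 = 3×7331 + 6612
7331 = 1×6612 + 719
6612 = 9×719 + 141
719 = 5×141 + 14
141 = 10×14 + 1
14 = 14×1 + 0  (stop)
So 28605/7331 = [3; 1, 9, 5, 10, 14].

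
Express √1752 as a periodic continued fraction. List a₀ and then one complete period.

a₀ = ⌊√1752⌋ = 41.

[41; 1, 5, 1, 82]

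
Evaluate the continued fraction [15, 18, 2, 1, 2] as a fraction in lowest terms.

Using pₖ = aₖpₖ₋₁ + pₖ₋₂ and qₖ = aₖqₖ₋₁ + qₖ₋₂:
  k=0: a=15, p=15, q=1
  k=1: a=18, p=271, q=18
  k=2: a=2, p=557, q=37
  k=3: a=1, p=828, q=55
  k=4: a=2, p=2213, q=147

2213/147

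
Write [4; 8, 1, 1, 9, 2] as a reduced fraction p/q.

1404/341

Using pₖ = aₖpₖ₋₁ + pₖ₋₂ and qₖ = aₖqₖ₋₁ + qₖ₋₂:
  k=0: a=4, p=4, q=1
  k=1: a=8, p=33, q=8
  k=2: a=1, p=37, q=9
  k=3: a=1, p=70, q=17
  k=4: a=9, p=667, q=162
  k=5: a=2, p=1404, q=341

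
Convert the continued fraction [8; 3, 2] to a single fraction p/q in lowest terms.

Fold from the inside: start with 2/1.
  3 + 1/2 = 7/2
  8 + 2/7 = 58/7

58/7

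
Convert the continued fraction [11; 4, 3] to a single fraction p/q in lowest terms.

146/13

Fold from the inside: start with 3/1.
  4 + 1/3 = 13/3
  11 + 3/13 = 146/13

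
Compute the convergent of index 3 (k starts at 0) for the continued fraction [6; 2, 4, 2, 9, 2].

Using pₖ = aₖpₖ₋₁ + pₖ₋₂, qₖ = aₖqₖ₋₁ + qₖ₋₂ (with p₋₁=1, p₋₂=0, q₋₁=0, q₋₂=1):
  k=0: a=6, p=6, q=1
  k=1: a=2, p=13, q=2
  k=2: a=4, p=58, q=9
  k=3: a=2, p=129, q=20

129/20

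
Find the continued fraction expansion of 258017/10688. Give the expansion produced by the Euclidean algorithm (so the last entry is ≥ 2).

258017 = 24*10688 + 1505
10688 = 7*1505 + 153
1505 = 9*153 + 128
153 = 1*128 + 25
128 = 5*25 + 3
25 = 8*3 + 1
3 = 3*1 + 0  (stop)
So 258017/10688 = [24; 7, 9, 1, 5, 8, 3].

[24; 7, 9, 1, 5, 8, 3]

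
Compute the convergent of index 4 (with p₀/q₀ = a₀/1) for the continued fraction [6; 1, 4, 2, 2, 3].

Using pₖ = aₖpₖ₋₁ + pₖ₋₂, qₖ = aₖqₖ₋₁ + qₖ₋₂ (with p₋₁=1, p₋₂=0, q₋₁=0, q₋₂=1):
  k=0: a=6, p=6, q=1
  k=1: a=1, p=7, q=1
  k=2: a=4, p=34, q=5
  k=3: a=2, p=75, q=11
  k=4: a=2, p=184, q=27

184/27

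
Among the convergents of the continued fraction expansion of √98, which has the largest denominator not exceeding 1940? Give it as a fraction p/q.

17631/1781

√98 = [9; 1, 8, 1, 18, …] (period length 4).
Convergents:
  p_0/q_0 = 9/1
  p_1/q_1 = 10/1
  p_2/q_2 = 89/9
  p_3/q_3 = 99/10
  p_4/q_4 = 1871/189
  p_5/q_5 = 1970/199
  p_6/q_6 = 17631/1781
  p_7/q_7 = 19601/1980
q_6 = 1781 ≤ 1940 < 1980 = q_7, so the answer is 17631/1781.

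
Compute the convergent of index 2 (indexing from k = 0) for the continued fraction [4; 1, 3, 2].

Using pₖ = aₖpₖ₋₁ + pₖ₋₂, qₖ = aₖqₖ₋₁ + qₖ₋₂ (with p₋₁=1, p₋₂=0, q₋₁=0, q₋₂=1):
  k=0: a=4, p=4, q=1
  k=1: a=1, p=5, q=1
  k=2: a=3, p=19, q=4

19/4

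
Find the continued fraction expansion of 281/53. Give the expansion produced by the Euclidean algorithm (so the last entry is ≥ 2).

281 = 5·53 + 16
53 = 3·16 + 5
16 = 3·5 + 1
5 = 5·1 + 0  (stop)
So 281/53 = [5; 3, 3, 5].

[5; 3, 3, 5]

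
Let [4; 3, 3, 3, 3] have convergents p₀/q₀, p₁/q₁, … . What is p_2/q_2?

43/10

Using pₖ = aₖpₖ₋₁ + pₖ₋₂, qₖ = aₖqₖ₋₁ + qₖ₋₂ (with p₋₁=1, p₋₂=0, q₋₁=0, q₋₂=1):
  k=0: a=4, p=4, q=1
  k=1: a=3, p=13, q=3
  k=2: a=3, p=43, q=10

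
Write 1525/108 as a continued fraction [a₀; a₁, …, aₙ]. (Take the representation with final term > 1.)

1525 = 14·108 + 13
108 = 8·13 + 4
13 = 3·4 + 1
4 = 4·1 + 0  (stop)
So 1525/108 = [14; 8, 3, 4].

[14; 8, 3, 4]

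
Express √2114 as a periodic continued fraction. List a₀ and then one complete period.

[45; 1, 44, 1, 90]

a₀ = ⌊√2114⌋ = 45.
With m₀=0, d₀=1 and mₖ₊₁ = dₖaₖ − mₖ, dₖ₊₁ = (n − mₖ₊₁²)/dₖ, aₖ₊₁ = ⌊(a₀+mₖ₊₁)/dₖ₊₁⌋:
  k=1: m=45, d=89, a=1
  k=2: m=44, d=2, a=44
  k=3: m=44, d=89, a=1
  k=4: m=45, d=1, a=90
d=1 and a=2a₀=90 at k=4, so the next step gives (m, d) = (45, 89) again — its k=1 value — and the period has length 4.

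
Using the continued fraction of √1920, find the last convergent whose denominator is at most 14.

√1920 = [43; 1, 4, 2, 21, 2, 4, 1, 86, …] (period length 8).
Convergents:
  p_0/q_0 = 43/1
  p_1/q_1 = 44/1
  p_2/q_2 = 219/5
  p_3/q_3 = 482/11
  p_4/q_4 = 10341/236
q_3 = 11 ≤ 14 < 236 = q_4, so the answer is 482/11.

482/11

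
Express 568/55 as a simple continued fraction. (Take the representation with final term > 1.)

[10; 3, 18]

568 = 10*55 + 18
55 = 3*18 + 1
18 = 18*1 + 0  (stop)
So 568/55 = [10; 3, 18].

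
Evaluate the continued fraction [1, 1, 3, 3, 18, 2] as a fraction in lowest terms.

Using pₖ = aₖpₖ₋₁ + pₖ₋₂ and qₖ = aₖqₖ₋₁ + qₖ₋₂:
  k=0: a=1, p=1, q=1
  k=1: a=1, p=2, q=1
  k=2: a=3, p=7, q=4
  k=3: a=3, p=23, q=13
  k=4: a=18, p=421, q=238
  k=5: a=2, p=865, q=489

865/489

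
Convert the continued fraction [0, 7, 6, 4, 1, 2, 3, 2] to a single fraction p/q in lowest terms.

671/4805

Using pₖ = aₖpₖ₋₁ + pₖ₋₂ and qₖ = aₖqₖ₋₁ + qₖ₋₂:
  k=0: a=0, p=0, q=1
  k=1: a=7, p=1, q=7
  k=2: a=6, p=6, q=43
  k=3: a=4, p=25, q=179
  k=4: a=1, p=31, q=222
  k=5: a=2, p=87, q=623
  k=6: a=3, p=292, q=2091
  k=7: a=2, p=671, q=4805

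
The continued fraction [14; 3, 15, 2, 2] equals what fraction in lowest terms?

Using pₖ = aₖpₖ₋₁ + pₖ₋₂ and qₖ = aₖqₖ₋₁ + qₖ₋₂:
  k=0: a=14, p=14, q=1
  k=1: a=3, p=43, q=3
  k=2: a=15, p=659, q=46
  k=3: a=2, p=1361, q=95
  k=4: a=2, p=3381, q=236

3381/236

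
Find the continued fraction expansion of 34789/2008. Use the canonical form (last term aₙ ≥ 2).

34789 = 17×2008 + 653
2008 = 3×653 + 49
653 = 13×49 + 16
49 = 3×16 + 1
16 = 16×1 + 0  (stop)
So 34789/2008 = [17; 3, 13, 3, 16].

[17; 3, 13, 3, 16]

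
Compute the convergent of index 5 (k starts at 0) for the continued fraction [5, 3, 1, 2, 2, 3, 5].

Using pₖ = aₖpₖ₋₁ + pₖ₋₂, qₖ = aₖqₖ₋₁ + qₖ₋₂ (with p₋₁=1, p₋₂=0, q₋₁=0, q₋₂=1):
  k=0: a=5, p=5, q=1
  k=1: a=3, p=16, q=3
  k=2: a=1, p=21, q=4
  k=3: a=2, p=58, q=11
  k=4: a=2, p=137, q=26
  k=5: a=3, p=469, q=89

469/89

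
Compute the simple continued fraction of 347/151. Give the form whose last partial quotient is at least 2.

347 = 2·151 + 45
151 = 3·45 + 16
45 = 2·16 + 13
16 = 1·13 + 3
13 = 4·3 + 1
3 = 3·1 + 0  (stop)
So 347/151 = [2; 3, 2, 1, 4, 3].

[2; 3, 2, 1, 4, 3]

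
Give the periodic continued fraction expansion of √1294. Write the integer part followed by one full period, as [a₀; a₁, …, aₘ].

a₀ = ⌊√1294⌋ = 35.
With m₀=0, d₀=1 and mₖ₊₁ = dₖaₖ − mₖ, dₖ₊₁ = (n − mₖ₊₁²)/dₖ, aₖ₊₁ = ⌊(a₀+mₖ₊₁)/dₖ₊₁⌋:
  k=1: m=35, d=69, a=1
  k=2: m=34, d=2, a=34
  k=3: m=34, d=69, a=1
  k=4: m=35, d=1, a=70
d=1 and a=2a₀=70 at k=4, so the next step gives (m, d) = (35, 69) again — its k=1 value — and the period has length 4.

[35; 1, 34, 1, 70]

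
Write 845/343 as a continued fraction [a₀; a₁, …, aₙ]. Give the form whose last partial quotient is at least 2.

845 = 2*343 + 159
343 = 2*159 + 25
159 = 6*25 + 9
25 = 2*9 + 7
9 = 1*7 + 2
7 = 3*2 + 1
2 = 2*1 + 0  (stop)
So 845/343 = [2; 2, 6, 2, 1, 3, 2].

[2; 2, 6, 2, 1, 3, 2]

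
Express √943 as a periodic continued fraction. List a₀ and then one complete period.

a₀ = ⌊√943⌋ = 30.
With m₀=0, d₀=1 and mₖ₊₁ = dₖaₖ − mₖ, dₖ₊₁ = (n − mₖ₊₁²)/dₖ, aₖ₊₁ = ⌊(a₀+mₖ₊₁)/dₖ₊₁⌋:
  k=1: m=30, d=43, a=1
  k=2: m=13, d=18, a=2
  k=3: m=23, d=23, a=2
  k=4: m=23, d=18, a=2
  k=5: m=13, d=43, a=1
  k=6: m=30, d=1, a=60
d=1 and a=2a₀=60 at k=6, so the next step gives (m, d) = (30, 43) again — its k=1 value — and the period has length 6.

[30; 1, 2, 2, 2, 1, 60]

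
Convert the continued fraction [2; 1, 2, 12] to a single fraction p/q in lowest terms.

Using pₖ = aₖpₖ₋₁ + pₖ₋₂ and qₖ = aₖqₖ₋₁ + qₖ₋₂:
  k=0: a=2, p=2, q=1
  k=1: a=1, p=3, q=1
  k=2: a=2, p=8, q=3
  k=3: a=12, p=99, q=37

99/37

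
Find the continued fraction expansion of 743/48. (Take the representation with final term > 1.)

[15; 2, 11, 2]

743 = 15*48 + 23
48 = 2*23 + 2
23 = 11*2 + 1
2 = 2*1 + 0  (stop)
So 743/48 = [15; 2, 11, 2].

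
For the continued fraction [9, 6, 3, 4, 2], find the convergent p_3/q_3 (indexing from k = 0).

Using pₖ = aₖpₖ₋₁ + pₖ₋₂, qₖ = aₖqₖ₋₁ + qₖ₋₂ (with p₋₁=1, p₋₂=0, q₋₁=0, q₋₂=1):
  k=0: a=9, p=9, q=1
  k=1: a=6, p=55, q=6
  k=2: a=3, p=174, q=19
  k=3: a=4, p=751, q=82

751/82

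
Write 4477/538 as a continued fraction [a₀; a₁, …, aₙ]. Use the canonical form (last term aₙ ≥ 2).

[8; 3, 9, 9, 2]

4477 = 8*538 + 173
538 = 3*173 + 19
173 = 9*19 + 2
19 = 9*2 + 1
2 = 2*1 + 0  (stop)
So 4477/538 = [8; 3, 9, 9, 2].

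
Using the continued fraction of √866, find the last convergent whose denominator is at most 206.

√866 = [29; 2, 2, 1, 28, 1, 2, 2, 58, …] (period length 8).
Convergents:
  p_0/q_0 = 29/1
  p_1/q_1 = 59/2
  p_2/q_2 = 147/5
  p_3/q_3 = 206/7
  p_4/q_4 = 5915/201
  p_5/q_5 = 6121/208
q_4 = 201 ≤ 206 < 208 = q_5, so the answer is 5915/201.

5915/201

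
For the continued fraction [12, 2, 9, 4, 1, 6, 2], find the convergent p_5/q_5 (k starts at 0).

Using pₖ = aₖpₖ₋₁ + pₖ₋₂, qₖ = aₖqₖ₋₁ + qₖ₋₂ (with p₋₁=1, p₋₂=0, q₋₁=0, q₋₂=1):
  k=0: a=12, p=12, q=1
  k=1: a=2, p=25, q=2
  k=2: a=9, p=237, q=19
  k=3: a=4, p=973, q=78
  k=4: a=1, p=1210, q=97
  k=5: a=6, p=8233, q=660

8233/660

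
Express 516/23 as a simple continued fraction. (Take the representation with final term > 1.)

516 = 22·23 + 10
23 = 2·10 + 3
10 = 3·3 + 1
3 = 3·1 + 0  (stop)
So 516/23 = [22; 2, 3, 3].

[22; 2, 3, 3]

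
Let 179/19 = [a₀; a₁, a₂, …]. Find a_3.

1

179 = 9·19 + 8   →  a_0 = 9
19 = 2·8 + 3   →  a_1 = 2
8 = 2·3 + 2   →  a_2 = 2
3 = 1·2 + 1   →  a_3 = 1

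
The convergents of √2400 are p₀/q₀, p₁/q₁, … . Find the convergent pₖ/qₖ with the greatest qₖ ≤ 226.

√2400 = [48; 1, 96, …] (period length 2).
Convergents:
  p_0/q_0 = 48/1
  p_1/q_1 = 49/1
  p_2/q_2 = 4752/97
  p_3/q_3 = 4801/98
  p_4/q_4 = 465648/9505
q_3 = 98 ≤ 226 < 9505 = q_4, so the answer is 4801/98.

4801/98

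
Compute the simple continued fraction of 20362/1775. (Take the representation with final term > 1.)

20362 = 11×1775 + 837
1775 = 2×837 + 101
837 = 8×101 + 29
101 = 3×29 + 14
29 = 2×14 + 1
14 = 14×1 + 0  (stop)
So 20362/1775 = [11; 2, 8, 3, 2, 14].

[11; 2, 8, 3, 2, 14]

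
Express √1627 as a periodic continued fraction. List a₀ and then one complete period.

[40; 2, 1, 39, 1, 2, 80]

a₀ = ⌊√1627⌋ = 40.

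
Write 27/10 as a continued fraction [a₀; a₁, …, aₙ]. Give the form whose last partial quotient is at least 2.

[2; 1, 2, 3]

27 = 2*10 + 7
10 = 1*7 + 3
7 = 2*3 + 1
3 = 3*1 + 0  (stop)
So 27/10 = [2; 1, 2, 3].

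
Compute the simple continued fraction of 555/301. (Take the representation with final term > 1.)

[1; 1, 5, 2, 2, 9]

555 = 1*301 + 254
301 = 1*254 + 47
254 = 5*47 + 19
47 = 2*19 + 9
19 = 2*9 + 1
9 = 9*1 + 0  (stop)
So 555/301 = [1; 1, 5, 2, 2, 9].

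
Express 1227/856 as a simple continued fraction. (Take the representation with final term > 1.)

1227 = 1×856 + 371
856 = 2×371 + 114
371 = 3×114 + 29
114 = 3×29 + 27
29 = 1×27 + 2
27 = 13×2 + 1
2 = 2×1 + 0  (stop)
So 1227/856 = [1; 2, 3, 3, 1, 13, 2].

[1; 2, 3, 3, 1, 13, 2]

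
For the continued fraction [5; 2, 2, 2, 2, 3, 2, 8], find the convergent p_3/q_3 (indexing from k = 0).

65/12

Using pₖ = aₖpₖ₋₁ + pₖ₋₂, qₖ = aₖqₖ₋₁ + qₖ₋₂ (with p₋₁=1, p₋₂=0, q₋₁=0, q₋₂=1):
  k=0: a=5, p=5, q=1
  k=1: a=2, p=11, q=2
  k=2: a=2, p=27, q=5
  k=3: a=2, p=65, q=12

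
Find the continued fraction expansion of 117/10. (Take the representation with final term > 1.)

117 = 11·10 + 7
10 = 1·7 + 3
7 = 2·3 + 1
3 = 3·1 + 0  (stop)
So 117/10 = [11; 1, 2, 3].

[11; 1, 2, 3]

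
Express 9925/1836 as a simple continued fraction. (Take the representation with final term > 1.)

9925 = 5·1836 + 745
1836 = 2·745 + 346
745 = 2·346 + 53
346 = 6·53 + 28
53 = 1·28 + 25
28 = 1·25 + 3
25 = 8·3 + 1
3 = 3·1 + 0  (stop)
So 9925/1836 = [5; 2, 2, 6, 1, 1, 8, 3].

[5; 2, 2, 6, 1, 1, 8, 3]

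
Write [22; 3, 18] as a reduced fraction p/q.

1228/55

Fold from the inside: start with 18/1.
  3 + 1/18 = 55/18
  22 + 18/55 = 1228/55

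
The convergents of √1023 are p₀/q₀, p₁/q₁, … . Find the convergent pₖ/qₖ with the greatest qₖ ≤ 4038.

128929/4031

√1023 = [31; 1, 62, …] (period length 2).
Convergents:
  p_0/q_0 = 31/1
  p_1/q_1 = 32/1
  p_2/q_2 = 2015/63
  p_3/q_3 = 2047/64
  p_4/q_4 = 128929/4031
  p_5/q_5 = 130976/4095
q_4 = 4031 ≤ 4038 < 4095 = q_5, so the answer is 128929/4031.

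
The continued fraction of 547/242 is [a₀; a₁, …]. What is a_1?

547 = 2·242 + 63   →  a_0 = 2
242 = 3·63 + 53   →  a_1 = 3

3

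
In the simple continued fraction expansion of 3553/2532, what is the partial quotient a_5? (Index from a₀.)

3553 = 1·2532 + 1021   →  a_0 = 1
2532 = 2·1021 + 490   →  a_1 = 2
1021 = 2·490 + 41   →  a_2 = 2
490 = 11·41 + 39   →  a_3 = 11
41 = 1·39 + 2   →  a_4 = 1
39 = 19·2 + 1   →  a_5 = 19

19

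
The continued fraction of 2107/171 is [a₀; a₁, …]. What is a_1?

2107 = 12·171 + 55   →  a_0 = 12
171 = 3·55 + 6   →  a_1 = 3

3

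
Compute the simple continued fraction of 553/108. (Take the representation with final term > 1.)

553 = 5·108 + 13
108 = 8·13 + 4
13 = 3·4 + 1
4 = 4·1 + 0  (stop)
So 553/108 = [5; 8, 3, 4].

[5; 8, 3, 4]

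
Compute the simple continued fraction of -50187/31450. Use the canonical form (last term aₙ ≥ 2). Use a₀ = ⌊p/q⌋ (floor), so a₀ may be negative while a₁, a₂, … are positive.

-50187 = -2*31450 + 12713
31450 = 2*12713 + 6024
12713 = 2*6024 + 665
6024 = 9*665 + 39
665 = 17*39 + 2
39 = 19*2 + 1
2 = 2*1 + 0  (stop)
So -50187/31450 = [-2; 2, 2, 9, 17, 19, 2].

[-2; 2, 2, 9, 17, 19, 2]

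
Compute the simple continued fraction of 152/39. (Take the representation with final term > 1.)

[3; 1, 8, 1, 3]

152 = 3*39 + 35
39 = 1*35 + 4
35 = 8*4 + 3
4 = 1*3 + 1
3 = 3*1 + 0  (stop)
So 152/39 = [3; 1, 8, 1, 3].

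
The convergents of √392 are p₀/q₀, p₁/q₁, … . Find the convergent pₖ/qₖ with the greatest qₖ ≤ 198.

3841/194

√392 = [19; 1, 3, 1, 38, …] (period length 4).
Convergents:
  p_0/q_0 = 19/1
  p_1/q_1 = 20/1
  p_2/q_2 = 79/4
  p_3/q_3 = 99/5
  p_4/q_4 = 3841/194
  p_5/q_5 = 3940/199
q_4 = 194 ≤ 198 < 199 = q_5, so the answer is 3841/194.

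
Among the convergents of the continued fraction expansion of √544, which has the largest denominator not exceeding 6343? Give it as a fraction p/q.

113447/4864

√544 = [23; 3, 11, 3, 46, …] (period length 4).
Convergents:
  p_0/q_0 = 23/1
  p_1/q_1 = 70/3
  p_2/q_2 = 793/34
  p_3/q_3 = 2449/105
  p_4/q_4 = 113447/4864
  p_5/q_5 = 342790/14697
q_4 = 4864 ≤ 6343 < 14697 = q_5, so the answer is 113447/4864.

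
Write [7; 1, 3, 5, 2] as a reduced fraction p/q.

357/46

Using pₖ = aₖpₖ₋₁ + pₖ₋₂ and qₖ = aₖqₖ₋₁ + qₖ₋₂:
  k=0: a=7, p=7, q=1
  k=1: a=1, p=8, q=1
  k=2: a=3, p=31, q=4
  k=3: a=5, p=163, q=21
  k=4: a=2, p=357, q=46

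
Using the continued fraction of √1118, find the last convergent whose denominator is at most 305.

√1118 = [33; 2, 3, 2, 3, 2, 66, …] (period length 6).
Convergents:
  p_0/q_0 = 33/1
  p_1/q_1 = 67/2
  p_2/q_2 = 234/7
  p_3/q_3 = 535/16
  p_4/q_4 = 1839/55
  p_5/q_5 = 4213/126
  p_6/q_6 = 279897/8371
q_5 = 126 ≤ 305 < 8371 = q_6, so the answer is 4213/126.

4213/126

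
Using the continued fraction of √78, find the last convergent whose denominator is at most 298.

√78 = [8; 1, 4, 1, 16, …] (period length 4).
Convergents:
  p_0/q_0 = 8/1
  p_1/q_1 = 9/1
  p_2/q_2 = 44/5
  p_3/q_3 = 53/6
  p_4/q_4 = 892/101
  p_5/q_5 = 945/107
  p_6/q_6 = 4672/529
q_5 = 107 ≤ 298 < 529 = q_6, so the answer is 945/107.

945/107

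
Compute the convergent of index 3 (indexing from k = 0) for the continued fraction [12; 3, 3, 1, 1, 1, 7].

160/13

Using pₖ = aₖpₖ₋₁ + pₖ₋₂, qₖ = aₖqₖ₋₁ + qₖ₋₂ (with p₋₁=1, p₋₂=0, q₋₁=0, q₋₂=1):
  k=0: a=12, p=12, q=1
  k=1: a=3, p=37, q=3
  k=2: a=3, p=123, q=10
  k=3: a=1, p=160, q=13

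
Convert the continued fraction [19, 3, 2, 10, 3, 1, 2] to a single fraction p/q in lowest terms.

15893/824

Using pₖ = aₖpₖ₋₁ + pₖ₋₂ and qₖ = aₖqₖ₋₁ + qₖ₋₂:
  k=0: a=19, p=19, q=1
  k=1: a=3, p=58, q=3
  k=2: a=2, p=135, q=7
  k=3: a=10, p=1408, q=73
  k=4: a=3, p=4359, q=226
  k=5: a=1, p=5767, q=299
  k=6: a=2, p=15893, q=824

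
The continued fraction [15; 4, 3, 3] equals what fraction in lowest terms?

655/43

Fold from the inside: start with 3/1.
  3 + 1/3 = 10/3
  4 + 3/10 = 43/10
  15 + 10/43 = 655/43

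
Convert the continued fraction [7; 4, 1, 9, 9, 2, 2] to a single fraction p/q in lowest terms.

16771/2328

Fold from the inside: start with 2/1.
  2 + 1/2 = 5/2
  9 + 2/5 = 47/5
  9 + 5/47 = 428/47
  1 + 47/428 = 475/428
  4 + 428/475 = 2328/475
  7 + 475/2328 = 16771/2328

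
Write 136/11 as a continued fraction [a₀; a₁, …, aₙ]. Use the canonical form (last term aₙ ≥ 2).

136 = 12·11 + 4
11 = 2·4 + 3
4 = 1·3 + 1
3 = 3·1 + 0  (stop)
So 136/11 = [12; 2, 1, 3].

[12; 2, 1, 3]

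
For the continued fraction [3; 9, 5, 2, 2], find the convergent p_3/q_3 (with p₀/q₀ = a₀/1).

Using pₖ = aₖpₖ₋₁ + pₖ₋₂, qₖ = aₖqₖ₋₁ + qₖ₋₂ (with p₋₁=1, p₋₂=0, q₋₁=0, q₋₂=1):
  k=0: a=3, p=3, q=1
  k=1: a=9, p=28, q=9
  k=2: a=5, p=143, q=46
  k=3: a=2, p=314, q=101

314/101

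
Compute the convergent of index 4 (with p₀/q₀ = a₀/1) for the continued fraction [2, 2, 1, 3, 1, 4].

33/14

Using pₖ = aₖpₖ₋₁ + pₖ₋₂, qₖ = aₖqₖ₋₁ + qₖ₋₂ (with p₋₁=1, p₋₂=0, q₋₁=0, q₋₂=1):
  k=0: a=2, p=2, q=1
  k=1: a=2, p=5, q=2
  k=2: a=1, p=7, q=3
  k=3: a=3, p=26, q=11
  k=4: a=1, p=33, q=14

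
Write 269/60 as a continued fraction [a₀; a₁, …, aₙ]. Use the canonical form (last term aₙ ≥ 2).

[4; 2, 14, 2]

269 = 4×60 + 29
60 = 2×29 + 2
29 = 14×2 + 1
2 = 2×1 + 0  (stop)
So 269/60 = [4; 2, 14, 2].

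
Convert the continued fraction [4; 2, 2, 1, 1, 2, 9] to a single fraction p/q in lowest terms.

1286/291

Fold from the inside: start with 9/1.
  2 + 1/9 = 19/9
  1 + 9/19 = 28/19
  1 + 19/28 = 47/28
  2 + 28/47 = 122/47
  2 + 47/122 = 291/122
  4 + 122/291 = 1286/291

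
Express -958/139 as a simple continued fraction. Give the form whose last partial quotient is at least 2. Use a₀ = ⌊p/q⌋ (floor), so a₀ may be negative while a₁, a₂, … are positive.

[-7; 9, 3, 1, 3]

-958 = -7·139 + 15
139 = 9·15 + 4
15 = 3·4 + 3
4 = 1·3 + 1
3 = 3·1 + 0  (stop)
So -958/139 = [-7; 9, 3, 1, 3].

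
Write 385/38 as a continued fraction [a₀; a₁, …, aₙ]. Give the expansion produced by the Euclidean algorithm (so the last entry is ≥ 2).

[10; 7, 1, 1, 2]

385 = 10·38 + 5
38 = 7·5 + 3
5 = 1·3 + 2
3 = 1·2 + 1
2 = 2·1 + 0  (stop)
So 385/38 = [10; 7, 1, 1, 2].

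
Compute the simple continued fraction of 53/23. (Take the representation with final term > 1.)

[2; 3, 3, 2]

53 = 2*23 + 7
23 = 3*7 + 2
7 = 3*2 + 1
2 = 2*1 + 0  (stop)
So 53/23 = [2; 3, 3, 2].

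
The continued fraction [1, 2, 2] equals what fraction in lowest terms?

7/5

Using pₖ = aₖpₖ₋₁ + pₖ₋₂ and qₖ = aₖqₖ₋₁ + qₖ₋₂:
  k=0: a=1, p=1, q=1
  k=1: a=2, p=3, q=2
  k=2: a=2, p=7, q=5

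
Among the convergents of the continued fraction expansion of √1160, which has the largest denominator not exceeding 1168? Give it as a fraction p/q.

√1160 = [34; 17, 68, …] (period length 2).
Convergents:
  p_0/q_0 = 34/1
  p_1/q_1 = 579/17
  p_2/q_2 = 39406/1157
  p_3/q_3 = 670481/19686
q_2 = 1157 ≤ 1168 < 19686 = q_3, so the answer is 39406/1157.

39406/1157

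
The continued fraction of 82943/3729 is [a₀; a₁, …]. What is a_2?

8

82943 = 22·3729 + 905   →  a_0 = 22
3729 = 4·905 + 109   →  a_1 = 4
905 = 8·109 + 33   →  a_2 = 8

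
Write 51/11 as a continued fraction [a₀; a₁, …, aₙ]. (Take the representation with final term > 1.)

51 = 4*11 + 7
11 = 1*7 + 4
7 = 1*4 + 3
4 = 1*3 + 1
3 = 3*1 + 0  (stop)
So 51/11 = [4; 1, 1, 1, 3].

[4; 1, 1, 1, 3]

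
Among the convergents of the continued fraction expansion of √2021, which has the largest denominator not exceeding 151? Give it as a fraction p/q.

2023/45

√2021 = [44; 1, 21, 2, 21, 1, 88, …] (period length 6).
Convergents:
  p_0/q_0 = 44/1
  p_1/q_1 = 45/1
  p_2/q_2 = 989/22
  p_3/q_3 = 2023/45
  p_4/q_4 = 43472/967
q_3 = 45 ≤ 151 < 967 = q_4, so the answer is 2023/45.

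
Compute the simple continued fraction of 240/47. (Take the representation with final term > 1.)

240 = 5·47 + 5
47 = 9·5 + 2
5 = 2·2 + 1
2 = 2·1 + 0  (stop)
So 240/47 = [5; 9, 2, 2].

[5; 9, 2, 2]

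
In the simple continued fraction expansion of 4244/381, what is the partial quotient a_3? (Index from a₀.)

4244 = 11·381 + 53   →  a_0 = 11
381 = 7·53 + 10   →  a_1 = 7
53 = 5·10 + 3   →  a_2 = 5
10 = 3·3 + 1   →  a_3 = 3

3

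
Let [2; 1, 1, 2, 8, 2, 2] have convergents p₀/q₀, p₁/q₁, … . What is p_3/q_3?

Using pₖ = aₖpₖ₋₁ + pₖ₋₂, qₖ = aₖqₖ₋₁ + qₖ₋₂ (with p₋₁=1, p₋₂=0, q₋₁=0, q₋₂=1):
  k=0: a=2, p=2, q=1
  k=1: a=1, p=3, q=1
  k=2: a=1, p=5, q=2
  k=3: a=2, p=13, q=5

13/5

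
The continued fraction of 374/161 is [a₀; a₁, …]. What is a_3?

2

374 = 2·161 + 52   →  a_0 = 2
161 = 3·52 + 5   →  a_1 = 3
52 = 10·5 + 2   →  a_2 = 10
5 = 2·2 + 1   →  a_3 = 2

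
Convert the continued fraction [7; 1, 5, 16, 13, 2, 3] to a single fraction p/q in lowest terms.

Using pₖ = aₖpₖ₋₁ + pₖ₋₂ and qₖ = aₖqₖ₋₁ + qₖ₋₂:
  k=0: a=7, p=7, q=1
  k=1: a=1, p=8, q=1
  k=2: a=5, p=47, q=6
  k=3: a=16, p=760, q=97
  k=4: a=13, p=9927, q=1267
  k=5: a=2, p=20614, q=2631
  k=6: a=3, p=71769, q=9160

71769/9160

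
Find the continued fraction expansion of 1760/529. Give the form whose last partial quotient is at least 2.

1760 = 3·529 + 173
529 = 3·173 + 10
173 = 17·10 + 3
10 = 3·3 + 1
3 = 3·1 + 0  (stop)
So 1760/529 = [3; 3, 17, 3, 3].

[3; 3, 17, 3, 3]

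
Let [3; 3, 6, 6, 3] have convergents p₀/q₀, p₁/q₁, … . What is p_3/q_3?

Using pₖ = aₖpₖ₋₁ + pₖ₋₂, qₖ = aₖqₖ₋₁ + qₖ₋₂ (with p₋₁=1, p₋₂=0, q₋₁=0, q₋₂=1):
  k=0: a=3, p=3, q=1
  k=1: a=3, p=10, q=3
  k=2: a=6, p=63, q=19
  k=3: a=6, p=388, q=117

388/117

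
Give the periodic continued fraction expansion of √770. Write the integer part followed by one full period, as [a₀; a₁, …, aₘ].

[27; 1, 2, 1, 54]

a₀ = ⌊√770⌋ = 27.
With m₀=0, d₀=1 and mₖ₊₁ = dₖaₖ − mₖ, dₖ₊₁ = (n − mₖ₊₁²)/dₖ, aₖ₊₁ = ⌊(a₀+mₖ₊₁)/dₖ₊₁⌋:
  k=1: m=27, d=41, a=1
  k=2: m=14, d=14, a=2
  k=3: m=14, d=41, a=1
  k=4: m=27, d=1, a=54
d=1 and a=2a₀=54 at k=4, so the next step gives (m, d) = (27, 41) again — its k=1 value — and the period has length 4.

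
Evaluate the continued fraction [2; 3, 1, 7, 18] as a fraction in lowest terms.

1269/562

Fold from the inside: start with 18/1.
  7 + 1/18 = 127/18
  1 + 18/127 = 145/127
  3 + 127/145 = 562/145
  2 + 145/562 = 1269/562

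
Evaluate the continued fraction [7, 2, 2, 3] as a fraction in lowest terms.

126/17

Fold from the inside: start with 3/1.
  2 + 1/3 = 7/3
  2 + 3/7 = 17/7
  7 + 7/17 = 126/17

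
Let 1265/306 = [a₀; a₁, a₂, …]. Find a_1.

1265 = 4·306 + 41   →  a_0 = 4
306 = 7·41 + 19   →  a_1 = 7

7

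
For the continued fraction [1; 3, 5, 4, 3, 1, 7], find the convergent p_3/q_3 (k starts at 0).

Using pₖ = aₖpₖ₋₁ + pₖ₋₂, qₖ = aₖqₖ₋₁ + qₖ₋₂ (with p₋₁=1, p₋₂=0, q₋₁=0, q₋₂=1):
  k=0: a=1, p=1, q=1
  k=1: a=3, p=4, q=3
  k=2: a=5, p=21, q=16
  k=3: a=4, p=88, q=67

88/67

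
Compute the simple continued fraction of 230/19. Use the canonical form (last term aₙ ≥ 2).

[12; 9, 2]

230 = 12*19 + 2
19 = 9*2 + 1
2 = 2*1 + 0  (stop)
So 230/19 = [12; 9, 2].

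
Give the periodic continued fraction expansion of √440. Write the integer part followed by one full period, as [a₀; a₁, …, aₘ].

a₀ = ⌊√440⌋ = 20.
With m₀=0, d₀=1 and mₖ₊₁ = dₖaₖ − mₖ, dₖ₊₁ = (n − mₖ₊₁²)/dₖ, aₖ₊₁ = ⌊(a₀+mₖ₊₁)/dₖ₊₁⌋:
  k=1: m=20, d=40, a=1
  k=2: m=20, d=1, a=40
d=1 and a=2a₀=40 at k=2, so the next step gives (m, d) = (20, 40) again — its k=1 value — and the period has length 2.

[20; 1, 40]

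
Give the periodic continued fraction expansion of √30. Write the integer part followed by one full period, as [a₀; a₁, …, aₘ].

[5; 2, 10]

a₀ = ⌊√30⌋ = 5.
With m₀=0, d₀=1 and mₖ₊₁ = dₖaₖ − mₖ, dₖ₊₁ = (n − mₖ₊₁²)/dₖ, aₖ₊₁ = ⌊(a₀+mₖ₊₁)/dₖ₊₁⌋:
  k=1: m=5, d=5, a=2
  k=2: m=5, d=1, a=10
d=1 and a=2a₀=10 at k=2, so the next step gives (m, d) = (5, 5) again — its k=1 value — and the period has length 2.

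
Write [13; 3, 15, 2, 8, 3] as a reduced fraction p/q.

33489/2513

Fold from the inside: start with 3/1.
  8 + 1/3 = 25/3
  2 + 3/25 = 53/25
  15 + 25/53 = 820/53
  3 + 53/820 = 2513/820
  13 + 820/2513 = 33489/2513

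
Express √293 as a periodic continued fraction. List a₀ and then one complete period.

[17; 8, 1, 1, 8, 34]

a₀ = ⌊√293⌋ = 17.
With m₀=0, d₀=1 and mₖ₊₁ = dₖaₖ − mₖ, dₖ₊₁ = (n − mₖ₊₁²)/dₖ, aₖ₊₁ = ⌊(a₀+mₖ₊₁)/dₖ₊₁⌋:
  k=1: m=17, d=4, a=8
  k=2: m=15, d=17, a=1
  k=3: m=2, d=17, a=1
  k=4: m=15, d=4, a=8
  k=5: m=17, d=1, a=34
d=1 and a=2a₀=34 at k=5, so the next step gives (m, d) = (17, 4) again — its k=1 value — and the period has length 5.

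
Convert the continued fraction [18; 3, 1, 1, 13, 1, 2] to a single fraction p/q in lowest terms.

Using pₖ = aₖpₖ₋₁ + pₖ₋₂ and qₖ = aₖqₖ₋₁ + qₖ₋₂:
  k=0: a=18, p=18, q=1
  k=1: a=3, p=55, q=3
  k=2: a=1, p=73, q=4
  k=3: a=1, p=128, q=7
  k=4: a=13, p=1737, q=95
  k=5: a=1, p=1865, q=102
  k=6: a=2, p=5467, q=299

5467/299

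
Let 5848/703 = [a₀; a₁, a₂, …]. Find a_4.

5848 = 8·703 + 224   →  a_0 = 8
703 = 3·224 + 31   →  a_1 = 3
224 = 7·31 + 7   →  a_2 = 7
31 = 4·7 + 3   →  a_3 = 4
7 = 2·3 + 1   →  a_4 = 2

2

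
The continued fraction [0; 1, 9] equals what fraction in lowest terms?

Fold from the inside: start with 9/1.
  1 + 1/9 = 10/9
  0 + 9/10 = 9/10

9/10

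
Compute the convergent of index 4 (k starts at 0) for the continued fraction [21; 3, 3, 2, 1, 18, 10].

Using pₖ = aₖpₖ₋₁ + pₖ₋₂, qₖ = aₖqₖ₋₁ + qₖ₋₂ (with p₋₁=1, p₋₂=0, q₋₁=0, q₋₂=1):
  k=0: a=21, p=21, q=1
  k=1: a=3, p=64, q=3
  k=2: a=3, p=213, q=10
  k=3: a=2, p=490, q=23
  k=4: a=1, p=703, q=33

703/33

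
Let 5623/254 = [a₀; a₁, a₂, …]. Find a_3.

5623 = 22·254 + 35   →  a_0 = 22
254 = 7·35 + 9   →  a_1 = 7
35 = 3·9 + 8   →  a_2 = 3
9 = 1·8 + 1   →  a_3 = 1

1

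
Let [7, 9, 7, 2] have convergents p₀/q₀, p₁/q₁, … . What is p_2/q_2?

Using pₖ = aₖpₖ₋₁ + pₖ₋₂, qₖ = aₖqₖ₋₁ + qₖ₋₂ (with p₋₁=1, p₋₂=0, q₋₁=0, q₋₂=1):
  k=0: a=7, p=7, q=1
  k=1: a=9, p=64, q=9
  k=2: a=7, p=455, q=64

455/64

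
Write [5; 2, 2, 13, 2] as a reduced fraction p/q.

751/139

Using pₖ = aₖpₖ₋₁ + pₖ₋₂ and qₖ = aₖqₖ₋₁ + qₖ₋₂:
  k=0: a=5, p=5, q=1
  k=1: a=2, p=11, q=2
  k=2: a=2, p=27, q=5
  k=3: a=13, p=362, q=67
  k=4: a=2, p=751, q=139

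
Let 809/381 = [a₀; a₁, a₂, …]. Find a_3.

2

809 = 2·381 + 47   →  a_0 = 2
381 = 8·47 + 5   →  a_1 = 8
47 = 9·5 + 2   →  a_2 = 9
5 = 2·2 + 1   →  a_3 = 2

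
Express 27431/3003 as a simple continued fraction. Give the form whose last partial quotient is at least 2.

27431 = 9×3003 + 404
3003 = 7×404 + 175
404 = 2×175 + 54
175 = 3×54 + 13
54 = 4×13 + 2
13 = 6×2 + 1
2 = 2×1 + 0  (stop)
So 27431/3003 = [9; 7, 2, 3, 4, 6, 2].

[9; 7, 2, 3, 4, 6, 2]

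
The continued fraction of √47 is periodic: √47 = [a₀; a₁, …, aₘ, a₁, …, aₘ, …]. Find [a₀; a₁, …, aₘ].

[6; 1, 5, 1, 12]

a₀ = ⌊√47⌋ = 6.
With m₀=0, d₀=1 and mₖ₊₁ = dₖaₖ − mₖ, dₖ₊₁ = (n − mₖ₊₁²)/dₖ, aₖ₊₁ = ⌊(a₀+mₖ₊₁)/dₖ₊₁⌋:
  k=1: m=6, d=11, a=1
  k=2: m=5, d=2, a=5
  k=3: m=5, d=11, a=1
  k=4: m=6, d=1, a=12
d=1 and a=2a₀=12 at k=4, so the next step gives (m, d) = (6, 11) again — its k=1 value — and the period has length 4.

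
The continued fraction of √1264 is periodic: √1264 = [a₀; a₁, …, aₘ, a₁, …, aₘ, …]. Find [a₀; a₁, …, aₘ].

[35; 1, 1, 4, 4, 4, 1, 1, 70]

a₀ = ⌊√1264⌋ = 35.
With m₀=0, d₀=1 and mₖ₊₁ = dₖaₖ − mₖ, dₖ₊₁ = (n − mₖ₊₁²)/dₖ, aₖ₊₁ = ⌊(a₀+mₖ₊₁)/dₖ₊₁⌋:
  k=1: m=35, d=39, a=1
  k=2: m=4, d=32, a=1
  k=3: m=28, d=15, a=4
  k=4: m=32, d=16, a=4
  k=5: m=32, d=15, a=4
  k=6: m=28, d=32, a=1
  k=7: m=4, d=39, a=1
  k=8: m=35, d=1, a=70
d=1 and a=2a₀=70 at k=8, so the next step gives (m, d) = (35, 39) again — its k=1 value — and the period has length 8.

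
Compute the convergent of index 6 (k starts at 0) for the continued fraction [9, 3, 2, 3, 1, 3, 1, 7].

1375/148

Using pₖ = aₖpₖ₋₁ + pₖ₋₂, qₖ = aₖqₖ₋₁ + qₖ₋₂ (with p₋₁=1, p₋₂=0, q₋₁=0, q₋₂=1):
  k=0: a=9, p=9, q=1
  k=1: a=3, p=28, q=3
  k=2: a=2, p=65, q=7
  k=3: a=3, p=223, q=24
  k=4: a=1, p=288, q=31
  k=5: a=3, p=1087, q=117
  k=6: a=1, p=1375, q=148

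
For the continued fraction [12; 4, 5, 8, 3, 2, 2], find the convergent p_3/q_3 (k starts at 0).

Using pₖ = aₖpₖ₋₁ + pₖ₋₂, qₖ = aₖqₖ₋₁ + qₖ₋₂ (with p₋₁=1, p₋₂=0, q₋₁=0, q₋₂=1):
  k=0: a=12, p=12, q=1
  k=1: a=4, p=49, q=4
  k=2: a=5, p=257, q=21
  k=3: a=8, p=2105, q=172

2105/172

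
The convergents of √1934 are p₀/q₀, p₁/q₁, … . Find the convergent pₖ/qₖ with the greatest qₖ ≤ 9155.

√1934 = [43; 1, 42, 1, 86, …] (period length 4).
Convergents:
  p_0/q_0 = 43/1
  p_1/q_1 = 44/1
  p_2/q_2 = 1891/43
  p_3/q_3 = 1935/44
  p_4/q_4 = 168301/3827
  p_5/q_5 = 170236/3871
  p_6/q_6 = 7318213/166409
q_5 = 3871 ≤ 9155 < 166409 = q_6, so the answer is 170236/3871.

170236/3871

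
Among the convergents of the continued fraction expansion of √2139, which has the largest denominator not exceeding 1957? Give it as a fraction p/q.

68449/1480

√2139 = [46; 4, 92, …] (period length 2).
Convergents:
  p_0/q_0 = 46/1
  p_1/q_1 = 185/4
  p_2/q_2 = 17066/369
  p_3/q_3 = 68449/1480
  p_4/q_4 = 6314374/136529
q_3 = 1480 ≤ 1957 < 136529 = q_4, so the answer is 68449/1480.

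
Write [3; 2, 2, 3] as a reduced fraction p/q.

Fold from the inside: start with 3/1.
  2 + 1/3 = 7/3
  2 + 3/7 = 17/7
  3 + 7/17 = 58/17

58/17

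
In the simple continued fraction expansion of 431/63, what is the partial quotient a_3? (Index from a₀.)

3

431 = 6·63 + 53   →  a_0 = 6
63 = 1·53 + 10   →  a_1 = 1
53 = 5·10 + 3   →  a_2 = 5
10 = 3·3 + 1   →  a_3 = 3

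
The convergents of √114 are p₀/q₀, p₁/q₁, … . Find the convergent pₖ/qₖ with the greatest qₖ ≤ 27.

32/3

√114 = [10; 1, 2, 10, 2, 1, 20, …] (period length 6).
Convergents:
  p_0/q_0 = 10/1
  p_1/q_1 = 11/1
  p_2/q_2 = 32/3
  p_3/q_3 = 331/31
q_2 = 3 ≤ 27 < 31 = q_3, so the answer is 32/3.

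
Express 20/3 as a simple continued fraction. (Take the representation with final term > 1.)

20 = 6·3 + 2
3 = 1·2 + 1
2 = 2·1 + 0  (stop)
So 20/3 = [6; 1, 2].

[6; 1, 2]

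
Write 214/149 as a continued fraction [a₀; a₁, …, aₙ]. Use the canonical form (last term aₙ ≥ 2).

214 = 1*149 + 65
149 = 2*65 + 19
65 = 3*19 + 8
19 = 2*8 + 3
8 = 2*3 + 2
3 = 1*2 + 1
2 = 2*1 + 0  (stop)
So 214/149 = [1; 2, 3, 2, 2, 1, 2].

[1; 2, 3, 2, 2, 1, 2]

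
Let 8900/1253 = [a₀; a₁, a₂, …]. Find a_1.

9

8900 = 7·1253 + 129   →  a_0 = 7
1253 = 9·129 + 92   →  a_1 = 9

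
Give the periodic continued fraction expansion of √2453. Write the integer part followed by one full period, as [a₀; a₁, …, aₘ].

[49; 1, 1, 8, 1, 1, 98]

a₀ = ⌊√2453⌋ = 49.
With m₀=0, d₀=1 and mₖ₊₁ = dₖaₖ − mₖ, dₖ₊₁ = (n − mₖ₊₁²)/dₖ, aₖ₊₁ = ⌊(a₀+mₖ₊₁)/dₖ₊₁⌋:
  k=1: m=49, d=52, a=1
  k=2: m=3, d=47, a=1
  k=3: m=44, d=11, a=8
  k=4: m=44, d=47, a=1
  k=5: m=3, d=52, a=1
  k=6: m=49, d=1, a=98
d=1 and a=2a₀=98 at k=6, so the next step gives (m, d) = (49, 52) again — its k=1 value — and the period has length 6.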